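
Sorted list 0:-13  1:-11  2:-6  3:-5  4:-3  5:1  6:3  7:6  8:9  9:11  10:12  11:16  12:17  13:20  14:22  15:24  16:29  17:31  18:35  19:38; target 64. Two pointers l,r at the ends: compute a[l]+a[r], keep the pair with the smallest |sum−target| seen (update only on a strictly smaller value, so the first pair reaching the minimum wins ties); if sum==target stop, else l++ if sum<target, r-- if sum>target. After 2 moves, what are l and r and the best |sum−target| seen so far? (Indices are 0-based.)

l=0 r=19: -13+38=25 d=39 *, l++
l=1 r=19: -11+38=27 d=37 *, l++

l=2, r=19, best |Δ|=37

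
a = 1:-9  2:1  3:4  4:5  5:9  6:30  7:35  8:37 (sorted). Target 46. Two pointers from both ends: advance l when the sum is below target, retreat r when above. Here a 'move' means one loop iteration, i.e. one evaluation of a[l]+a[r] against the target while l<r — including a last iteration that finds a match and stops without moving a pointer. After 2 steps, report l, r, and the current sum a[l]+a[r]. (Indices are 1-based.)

l=3, r=8, sum=41

[1,8] -9+37=28 <46 → l++
[2,8] 1+37=38 <46 → l++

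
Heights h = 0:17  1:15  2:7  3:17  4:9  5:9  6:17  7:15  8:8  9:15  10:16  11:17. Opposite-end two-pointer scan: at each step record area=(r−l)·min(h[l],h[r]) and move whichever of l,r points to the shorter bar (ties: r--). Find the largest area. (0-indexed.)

[0,11] min(17,17)*11=187 best=187 * → r--
[0,10] min(17,16)*10=160 best=187 → r--
[0,9] min(17,15)*9=135 best=187 → r--
[0,8] min(17,8)*8=64 best=187 → r--
[0,7] min(17,15)*7=105 best=187 → r--
[0,6] min(17,17)*6=102 best=187 → r--
[0,5] min(17,9)*5=45 best=187 → r--
[0,4] min(17,9)*4=36 best=187 → r--
[0,3] min(17,17)*3=51 best=187 → r--
[0,2] min(17,7)*2=14 best=187 → r--
[0,1] min(17,15)*1=15 best=187 → r--

max area = 187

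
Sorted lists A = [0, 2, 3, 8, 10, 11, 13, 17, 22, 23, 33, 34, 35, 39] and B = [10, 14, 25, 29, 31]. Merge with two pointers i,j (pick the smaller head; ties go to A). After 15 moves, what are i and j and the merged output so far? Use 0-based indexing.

i=0 j=0: A[i]=0<=B[j]=10 take 0, i++
i=1 j=0: A[i]=2<=B[j]=10 take 2, i++
i=2 j=0: A[i]=3<=B[j]=10 take 3, i++
i=3 j=0: A[i]=8<=B[j]=10 take 8, i++
i=4 j=0: A[i]=10<=B[j]=10 take 10, i++
i=5 j=0: A[i]=11>B[j]=10 take 10, j++
i=5 j=1: A[i]=11<=B[j]=14 take 11, i++
i=6 j=1: A[i]=13<=B[j]=14 take 13, i++
i=7 j=1: A[i]=17>B[j]=14 take 14, j++
i=7 j=2: A[i]=17<=B[j]=25 take 17, i++
i=8 j=2: A[i]=22<=B[j]=25 take 22, i++
i=9 j=2: A[i]=23<=B[j]=25 take 23, i++
i=10 j=2: A[i]=33>B[j]=25 take 25, j++
i=10 j=3: A[i]=33>B[j]=29 take 29, j++
i=10 j=4: A[i]=33>B[j]=31 take 31, j++

i=10, j=5, merged so far=[0, 2, 3, 8, 10, 10, 11, 13, 14, 17, 22, 23, 25, 29, 31]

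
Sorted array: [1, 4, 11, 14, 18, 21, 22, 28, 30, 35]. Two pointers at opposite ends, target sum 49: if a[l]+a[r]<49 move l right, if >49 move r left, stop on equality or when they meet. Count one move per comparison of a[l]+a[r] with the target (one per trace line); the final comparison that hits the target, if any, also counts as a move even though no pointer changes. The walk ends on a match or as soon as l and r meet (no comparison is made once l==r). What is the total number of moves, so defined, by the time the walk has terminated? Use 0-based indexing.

[0,9] 1+35=36 <49 → l++
[1,9] 4+35=39 <49 → l++
[2,9] 11+35=46 <49 → l++
[3,9] 14+35=49 → found

4 moves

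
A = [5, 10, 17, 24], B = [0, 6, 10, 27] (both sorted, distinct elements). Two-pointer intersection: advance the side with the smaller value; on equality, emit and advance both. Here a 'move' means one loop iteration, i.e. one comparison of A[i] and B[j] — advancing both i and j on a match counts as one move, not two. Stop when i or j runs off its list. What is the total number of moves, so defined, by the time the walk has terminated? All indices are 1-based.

i=1 j=1: 5>0, j++
i=1 j=2: 5<6, i++
i=2 j=2: 10>6, j++
i=2 j=3: 10==10 emit, i++,j++
i=3 j=4: 17<27, i++
i=4 j=4: 24<27, i++

6 moves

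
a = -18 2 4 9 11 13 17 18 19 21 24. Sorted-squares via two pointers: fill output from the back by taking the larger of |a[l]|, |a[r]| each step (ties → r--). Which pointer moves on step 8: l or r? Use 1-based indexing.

r

[1,11] |-18|<=|24| out[11]=576 → r--
[1,10] |-18|<=|21| out[10]=441 → r--
[1,9] |-18|<=|19| out[9]=361 → r--
[1,8] |-18|<=|18| out[8]=324 → r--
[1,7] |-18|>|17| out[7]=324 → l++
[2,7] |2|<=|17| out[6]=289 → r--
[2,6] |2|<=|13| out[5]=169 → r--
[2,5] |2|<=|11| out[4]=121 → r--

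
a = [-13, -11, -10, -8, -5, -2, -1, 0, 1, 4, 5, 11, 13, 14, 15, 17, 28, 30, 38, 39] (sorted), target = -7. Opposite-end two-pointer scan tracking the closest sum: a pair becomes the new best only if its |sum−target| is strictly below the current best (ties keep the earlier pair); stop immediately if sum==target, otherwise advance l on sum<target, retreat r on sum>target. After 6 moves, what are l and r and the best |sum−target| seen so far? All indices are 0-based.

l=0, r=13, best |Δ|=9

l=0 r=19: -13+39=26 d=33 *, r--
l=0 r=18: -13+38=25 d=32 *, r--
l=0 r=17: -13+30=17 d=24 *, r--
l=0 r=16: -13+28=15 d=22 *, r--
l=0 r=15: -13+17=4 d=11 *, r--
l=0 r=14: -13+15=2 d=9 *, r--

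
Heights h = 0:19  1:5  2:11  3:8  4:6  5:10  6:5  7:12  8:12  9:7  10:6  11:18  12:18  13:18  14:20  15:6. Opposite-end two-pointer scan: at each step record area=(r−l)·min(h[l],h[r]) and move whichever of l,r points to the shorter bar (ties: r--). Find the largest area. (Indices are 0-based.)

max area = 266

l=0 r=15: min(19,6)*15=90 best=90 *, r--
l=0 r=14: min(19,20)*14=266 best=266 *, l++
l=1 r=14: min(5,20)*13=65 best=266, l++
l=2 r=14: min(11,20)*12=132 best=266, l++
l=3 r=14: min(8,20)*11=88 best=266, l++
l=4 r=14: min(6,20)*10=60 best=266, l++
l=5 r=14: min(10,20)*9=90 best=266, l++
l=6 r=14: min(5,20)*8=40 best=266, l++
l=7 r=14: min(12,20)*7=84 best=266, l++
l=8 r=14: min(12,20)*6=72 best=266, l++
l=9 r=14: min(7,20)*5=35 best=266, l++
l=10 r=14: min(6,20)*4=24 best=266, l++
l=11 r=14: min(18,20)*3=54 best=266, l++
l=12 r=14: min(18,20)*2=36 best=266, l++
l=13 r=14: min(18,20)*1=18 best=266, l++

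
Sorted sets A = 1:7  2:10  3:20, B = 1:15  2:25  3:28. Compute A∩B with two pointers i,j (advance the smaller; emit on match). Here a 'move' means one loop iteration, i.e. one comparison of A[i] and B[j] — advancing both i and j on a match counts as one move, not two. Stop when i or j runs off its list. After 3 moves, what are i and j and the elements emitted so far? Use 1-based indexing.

i=3, j=2, emitted=[]

i=1 j=1: 7<15, i++
i=2 j=1: 10<15, i++
i=3 j=1: 20>15, j++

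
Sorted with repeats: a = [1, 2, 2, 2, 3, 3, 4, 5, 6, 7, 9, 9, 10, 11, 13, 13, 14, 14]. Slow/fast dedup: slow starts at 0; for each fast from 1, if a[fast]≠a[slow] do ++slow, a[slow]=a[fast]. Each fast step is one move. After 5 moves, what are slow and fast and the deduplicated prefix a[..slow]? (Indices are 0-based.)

slow=2, fast=6, prefix=[1, 2, 3]

(s=0,f=1) a[fast]=2≠a[slow]=1 write a[1]=2 → slow++,fast++
(s=1,f=2) a[fast]=2=a[slow] dup → fast++
(s=1,f=3) a[fast]=2=a[slow] dup → fast++
(s=1,f=4) a[fast]=3≠a[slow]=2 write a[2]=3 → slow++,fast++
(s=2,f=5) a[fast]=3=a[slow] dup → fast++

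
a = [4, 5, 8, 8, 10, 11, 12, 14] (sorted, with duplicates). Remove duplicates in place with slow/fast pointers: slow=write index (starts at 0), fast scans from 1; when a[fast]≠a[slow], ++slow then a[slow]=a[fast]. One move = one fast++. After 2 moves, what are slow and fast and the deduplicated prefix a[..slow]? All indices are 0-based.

slow=2, fast=3, prefix=[4, 5, 8]

(s=0,f=1) a[fast]=5≠a[slow]=4 write a[1]=5 → slow++,fast++
(s=1,f=2) a[fast]=8≠a[slow]=5 write a[2]=8 → slow++,fast++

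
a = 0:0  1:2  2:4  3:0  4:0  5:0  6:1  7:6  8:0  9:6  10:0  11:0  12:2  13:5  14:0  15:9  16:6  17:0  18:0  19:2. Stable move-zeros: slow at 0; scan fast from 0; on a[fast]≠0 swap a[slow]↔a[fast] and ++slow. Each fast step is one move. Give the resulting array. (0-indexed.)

slow=0 fast=0: a[fast]=0, fast++
slow=0 fast=1: a[fast]=2≠0 swap→a[0]=2, slow++,fast++
slow=1 fast=2: a[fast]=4≠0 swap→a[1]=4, slow++,fast++
slow=2 fast=3: a[fast]=0, fast++
slow=2 fast=4: a[fast]=0, fast++
slow=2 fast=5: a[fast]=0, fast++
slow=2 fast=6: a[fast]=1≠0 swap→a[2]=1, slow++,fast++
slow=3 fast=7: a[fast]=6≠0 swap→a[3]=6, slow++,fast++
slow=4 fast=8: a[fast]=0, fast++
slow=4 fast=9: a[fast]=6≠0 swap→a[4]=6, slow++,fast++
slow=5 fast=10: a[fast]=0, fast++
slow=5 fast=11: a[fast]=0, fast++
slow=5 fast=12: a[fast]=2≠0 swap→a[5]=2, slow++,fast++
slow=6 fast=13: a[fast]=5≠0 swap→a[6]=5, slow++,fast++
slow=7 fast=14: a[fast]=0, fast++
slow=7 fast=15: a[fast]=9≠0 swap→a[7]=9, slow++,fast++
slow=8 fast=16: a[fast]=6≠0 swap→a[8]=6, slow++,fast++
slow=9 fast=17: a[fast]=0, fast++
slow=9 fast=18: a[fast]=0, fast++
slow=9 fast=19: a[fast]=2≠0 swap→a[9]=2, slow++,fast++

[2, 4, 1, 6, 6, 2, 5, 9, 6, 2, 0, 0, 0, 0, 0, 0, 0, 0, 0, 0]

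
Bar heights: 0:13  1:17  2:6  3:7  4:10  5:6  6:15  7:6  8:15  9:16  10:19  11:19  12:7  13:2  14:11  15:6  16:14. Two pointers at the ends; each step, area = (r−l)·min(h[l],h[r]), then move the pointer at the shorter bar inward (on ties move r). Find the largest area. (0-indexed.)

max area = 210

[0,16] min(13,14)*16=208 best=208 * → l++
[1,16] min(17,14)*15=210 best=210 * → r--
[1,15] min(17,6)*14=84 best=210 → r--
[1,14] min(17,11)*13=143 best=210 → r--
[1,13] min(17,2)*12=24 best=210 → r--
[1,12] min(17,7)*11=77 best=210 → r--
[1,11] min(17,19)*10=170 best=210 → l++
[2,11] min(6,19)*9=54 best=210 → l++
[3,11] min(7,19)*8=56 best=210 → l++
[4,11] min(10,19)*7=70 best=210 → l++
[5,11] min(6,19)*6=36 best=210 → l++
[6,11] min(15,19)*5=75 best=210 → l++
[7,11] min(6,19)*4=24 best=210 → l++
[8,11] min(15,19)*3=45 best=210 → l++
[9,11] min(16,19)*2=32 best=210 → l++
[10,11] min(19,19)*1=19 best=210 → r--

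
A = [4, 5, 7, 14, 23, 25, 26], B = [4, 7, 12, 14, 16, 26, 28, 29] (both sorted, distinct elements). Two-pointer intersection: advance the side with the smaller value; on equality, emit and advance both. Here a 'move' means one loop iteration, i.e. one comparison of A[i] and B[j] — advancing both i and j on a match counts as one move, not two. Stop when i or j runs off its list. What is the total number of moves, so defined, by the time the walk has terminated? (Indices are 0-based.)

9 moves

i=0 j=0: 4==4 emit, i++,j++
i=1 j=1: 5<7, i++
i=2 j=1: 7==7 emit, i++,j++
i=3 j=2: 14>12, j++
i=3 j=3: 14==14 emit, i++,j++
i=4 j=4: 23>16, j++
i=4 j=5: 23<26, i++
i=5 j=5: 25<26, i++
i=6 j=5: 26==26 emit, i++,j++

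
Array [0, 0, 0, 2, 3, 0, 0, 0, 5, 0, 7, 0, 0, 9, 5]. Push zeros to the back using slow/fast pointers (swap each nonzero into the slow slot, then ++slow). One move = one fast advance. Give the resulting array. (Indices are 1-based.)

slow=1 fast=1: a[fast]=0, fast++
slow=1 fast=2: a[fast]=0, fast++
slow=1 fast=3: a[fast]=0, fast++
slow=1 fast=4: a[fast]=2≠0 swap→a[1]=2, slow++,fast++
slow=2 fast=5: a[fast]=3≠0 swap→a[2]=3, slow++,fast++
slow=3 fast=6: a[fast]=0, fast++
slow=3 fast=7: a[fast]=0, fast++
slow=3 fast=8: a[fast]=0, fast++
slow=3 fast=9: a[fast]=5≠0 swap→a[3]=5, slow++,fast++
slow=4 fast=10: a[fast]=0, fast++
slow=4 fast=11: a[fast]=7≠0 swap→a[4]=7, slow++,fast++
slow=5 fast=12: a[fast]=0, fast++
slow=5 fast=13: a[fast]=0, fast++
slow=5 fast=14: a[fast]=9≠0 swap→a[5]=9, slow++,fast++
slow=6 fast=15: a[fast]=5≠0 swap→a[6]=5, slow++,fast++

[2, 3, 5, 7, 9, 5, 0, 0, 0, 0, 0, 0, 0, 0, 0]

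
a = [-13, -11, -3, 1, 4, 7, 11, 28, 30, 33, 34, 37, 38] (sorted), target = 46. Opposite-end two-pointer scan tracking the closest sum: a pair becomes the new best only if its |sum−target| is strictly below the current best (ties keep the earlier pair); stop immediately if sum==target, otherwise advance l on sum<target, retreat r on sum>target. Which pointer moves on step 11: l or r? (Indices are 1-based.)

r

l=1 r=13: -13+38=25 d=21 *, l++
l=2 r=13: -11+38=27 d=19 *, l++
l=3 r=13: -3+38=35 d=11 *, l++
l=4 r=13: 1+38=39 d=7 *, l++
l=5 r=13: 4+38=42 d=4 *, l++
l=6 r=13: 7+38=45 d=1 *, l++
l=7 r=13: 11+38=49 d=3, r--
l=7 r=12: 11+37=48 d=2, r--
l=7 r=11: 11+34=45 d=1, l++
l=8 r=11: 28+34=62 d=16, r--
l=8 r=10: 28+33=61 d=15, r--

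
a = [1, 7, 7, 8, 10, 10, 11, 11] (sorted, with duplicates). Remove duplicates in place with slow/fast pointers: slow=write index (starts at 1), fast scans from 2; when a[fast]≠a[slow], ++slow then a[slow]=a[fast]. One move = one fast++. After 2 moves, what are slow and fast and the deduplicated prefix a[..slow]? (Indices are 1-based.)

slow=2, fast=4, prefix=[1, 7]

(s=1,f=2) a[fast]=7≠a[slow]=1 write a[2]=7 → slow++,fast++
(s=2,f=3) a[fast]=7=a[slow] dup → fast++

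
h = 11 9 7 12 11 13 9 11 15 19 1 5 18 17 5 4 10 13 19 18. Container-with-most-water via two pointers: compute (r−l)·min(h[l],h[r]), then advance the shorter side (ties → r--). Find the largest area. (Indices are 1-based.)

max area = 209

l=1 r=20: min(11,18)*19=209 best=209 *, l++
l=2 r=20: min(9,18)*18=162 best=209, l++
l=3 r=20: min(7,18)*17=119 best=209, l++
l=4 r=20: min(12,18)*16=192 best=209, l++
l=5 r=20: min(11,18)*15=165 best=209, l++
l=6 r=20: min(13,18)*14=182 best=209, l++
l=7 r=20: min(9,18)*13=117 best=209, l++
l=8 r=20: min(11,18)*12=132 best=209, l++
l=9 r=20: min(15,18)*11=165 best=209, l++
l=10 r=20: min(19,18)*10=180 best=209, r--
l=10 r=19: min(19,19)*9=171 best=209, r--
l=10 r=18: min(19,13)*8=104 best=209, r--
l=10 r=17: min(19,10)*7=70 best=209, r--
l=10 r=16: min(19,4)*6=24 best=209, r--
l=10 r=15: min(19,5)*5=25 best=209, r--
l=10 r=14: min(19,17)*4=68 best=209, r--
l=10 r=13: min(19,18)*3=54 best=209, r--
l=10 r=12: min(19,5)*2=10 best=209, r--
l=10 r=11: min(19,1)*1=1 best=209, r--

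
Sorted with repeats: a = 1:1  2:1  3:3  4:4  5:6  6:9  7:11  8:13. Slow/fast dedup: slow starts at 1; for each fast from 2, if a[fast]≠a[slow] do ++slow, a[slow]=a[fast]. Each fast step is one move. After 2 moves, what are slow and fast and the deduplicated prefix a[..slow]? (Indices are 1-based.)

slow=2, fast=4, prefix=[1, 3]

(s=1,f=2) a[fast]=1=a[slow] dup → fast++
(s=1,f=3) a[fast]=3≠a[slow]=1 write a[2]=3 → slow++,fast++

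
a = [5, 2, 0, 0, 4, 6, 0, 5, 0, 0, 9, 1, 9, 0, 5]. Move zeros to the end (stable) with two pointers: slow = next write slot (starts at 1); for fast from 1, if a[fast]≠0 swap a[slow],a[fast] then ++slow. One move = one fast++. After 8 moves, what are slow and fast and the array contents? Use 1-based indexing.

slow=6, fast=9, a=[5, 2, 4, 6, 5, 0, 0, 0, 0, 0, 9, 1, 9, 0, 5]

(s=1,f=1) a[fast]=5≠0 swap→a[1]=5 → slow++,fast++
(s=2,f=2) a[fast]=2≠0 swap→a[2]=2 → slow++,fast++
(s=3,f=3) a[fast]=0 → fast++
(s=3,f=4) a[fast]=0 → fast++
(s=3,f=5) a[fast]=4≠0 swap→a[3]=4 → slow++,fast++
(s=4,f=6) a[fast]=6≠0 swap→a[4]=6 → slow++,fast++
(s=5,f=7) a[fast]=0 → fast++
(s=5,f=8) a[fast]=5≠0 swap→a[5]=5 → slow++,fast++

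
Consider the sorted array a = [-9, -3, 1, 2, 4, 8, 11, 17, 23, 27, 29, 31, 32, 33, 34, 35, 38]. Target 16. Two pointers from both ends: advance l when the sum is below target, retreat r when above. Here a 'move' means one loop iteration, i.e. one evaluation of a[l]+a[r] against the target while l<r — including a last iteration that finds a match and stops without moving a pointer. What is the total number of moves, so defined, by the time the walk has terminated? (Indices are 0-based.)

16 moves

l=0 r=16: -9+38=29 >16, r--
l=0 r=15: -9+35=26 >16, r--
l=0 r=14: -9+34=25 >16, r--
l=0 r=13: -9+33=24 >16, r--
l=0 r=12: -9+32=23 >16, r--
l=0 r=11: -9+31=22 >16, r--
l=0 r=10: -9+29=20 >16, r--
l=0 r=9: -9+27=18 >16, r--
l=0 r=8: -9+23=14 <16, l++
l=1 r=8: -3+23=20 >16, r--
l=1 r=7: -3+17=14 <16, l++
l=2 r=7: 1+17=18 >16, r--
l=2 r=6: 1+11=12 <16, l++
l=3 r=6: 2+11=13 <16, l++
l=4 r=6: 4+11=15 <16, l++
l=5 r=6: 8+11=19 >16, r--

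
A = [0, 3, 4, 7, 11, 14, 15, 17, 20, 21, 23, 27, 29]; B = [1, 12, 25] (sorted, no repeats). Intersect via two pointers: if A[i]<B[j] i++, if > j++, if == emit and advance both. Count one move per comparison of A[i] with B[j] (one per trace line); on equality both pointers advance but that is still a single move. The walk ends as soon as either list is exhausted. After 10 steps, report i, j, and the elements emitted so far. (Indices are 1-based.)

i=1 j=1: 0<1, i++
i=2 j=1: 3>1, j++
i=2 j=2: 3<12, i++
i=3 j=2: 4<12, i++
i=4 j=2: 7<12, i++
i=5 j=2: 11<12, i++
i=6 j=2: 14>12, j++
i=6 j=3: 14<25, i++
i=7 j=3: 15<25, i++
i=8 j=3: 17<25, i++

i=9, j=3, emitted=[]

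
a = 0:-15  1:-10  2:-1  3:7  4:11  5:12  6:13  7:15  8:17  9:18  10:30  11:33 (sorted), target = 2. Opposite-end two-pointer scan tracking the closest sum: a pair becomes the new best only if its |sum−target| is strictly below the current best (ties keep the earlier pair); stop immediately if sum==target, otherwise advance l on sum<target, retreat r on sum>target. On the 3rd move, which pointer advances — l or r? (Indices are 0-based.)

[0,11] -15+33=18 d=16 * → r--
[0,10] -15+30=15 d=13 * → r--
[0,9] -15+18=3 d=1 * → r--

r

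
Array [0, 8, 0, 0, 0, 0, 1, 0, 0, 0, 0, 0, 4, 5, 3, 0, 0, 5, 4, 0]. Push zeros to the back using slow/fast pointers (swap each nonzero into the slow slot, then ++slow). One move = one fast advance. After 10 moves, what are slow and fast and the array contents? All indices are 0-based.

(s=0,f=0) a[fast]=0 → fast++
(s=0,f=1) a[fast]=8≠0 swap→a[0]=8 → slow++,fast++
(s=1,f=2) a[fast]=0 → fast++
(s=1,f=3) a[fast]=0 → fast++
(s=1,f=4) a[fast]=0 → fast++
(s=1,f=5) a[fast]=0 → fast++
(s=1,f=6) a[fast]=1≠0 swap→a[1]=1 → slow++,fast++
(s=2,f=7) a[fast]=0 → fast++
(s=2,f=8) a[fast]=0 → fast++
(s=2,f=9) a[fast]=0 → fast++

slow=2, fast=10, a=[8, 1, 0, 0, 0, 0, 0, 0, 0, 0, 0, 0, 4, 5, 3, 0, 0, 5, 4, 0]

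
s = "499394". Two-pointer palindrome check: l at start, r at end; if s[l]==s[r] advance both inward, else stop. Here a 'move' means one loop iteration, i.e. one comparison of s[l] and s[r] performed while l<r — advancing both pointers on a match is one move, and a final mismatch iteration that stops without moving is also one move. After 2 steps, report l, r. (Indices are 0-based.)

l=2, r=3

l=0 r=5: '4'=='4', l++,r--
l=1 r=4: '9'=='9', l++,r--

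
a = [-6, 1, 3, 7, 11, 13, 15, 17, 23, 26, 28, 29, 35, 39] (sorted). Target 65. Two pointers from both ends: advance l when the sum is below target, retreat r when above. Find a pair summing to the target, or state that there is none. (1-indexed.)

l=1 r=14: -6+39=33 <65, l++
l=2 r=14: 1+39=40 <65, l++
l=3 r=14: 3+39=42 <65, l++
l=4 r=14: 7+39=46 <65, l++
l=5 r=14: 11+39=50 <65, l++
l=6 r=14: 13+39=52 <65, l++
l=7 r=14: 15+39=54 <65, l++
l=8 r=14: 17+39=56 <65, l++
l=9 r=14: 23+39=62 <65, l++
l=10 r=14: 26+39=65, found

(26, 39)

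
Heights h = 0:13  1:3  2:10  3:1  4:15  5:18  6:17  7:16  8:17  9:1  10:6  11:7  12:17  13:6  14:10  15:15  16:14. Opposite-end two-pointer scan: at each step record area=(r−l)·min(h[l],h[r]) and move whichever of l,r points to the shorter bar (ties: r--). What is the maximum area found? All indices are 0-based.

max area = 208

l=0 r=16: min(13,14)*16=208 best=208 *, l++
l=1 r=16: min(3,14)*15=45 best=208, l++
l=2 r=16: min(10,14)*14=140 best=208, l++
l=3 r=16: min(1,14)*13=13 best=208, l++
l=4 r=16: min(15,14)*12=168 best=208, r--
l=4 r=15: min(15,15)*11=165 best=208, r--
l=4 r=14: min(15,10)*10=100 best=208, r--
l=4 r=13: min(15,6)*9=54 best=208, r--
l=4 r=12: min(15,17)*8=120 best=208, l++
l=5 r=12: min(18,17)*7=119 best=208, r--
l=5 r=11: min(18,7)*6=42 best=208, r--
l=5 r=10: min(18,6)*5=30 best=208, r--
l=5 r=9: min(18,1)*4=4 best=208, r--
l=5 r=8: min(18,17)*3=51 best=208, r--
l=5 r=7: min(18,16)*2=32 best=208, r--
l=5 r=6: min(18,17)*1=17 best=208, r--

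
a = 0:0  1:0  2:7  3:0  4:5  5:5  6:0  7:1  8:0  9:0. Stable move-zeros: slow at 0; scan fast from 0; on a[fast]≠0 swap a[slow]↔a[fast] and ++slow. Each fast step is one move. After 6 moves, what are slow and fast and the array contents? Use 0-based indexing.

slow=3, fast=6, a=[7, 5, 5, 0, 0, 0, 0, 1, 0, 0]

slow=0 fast=0: a[fast]=0, fast++
slow=0 fast=1: a[fast]=0, fast++
slow=0 fast=2: a[fast]=7≠0 swap→a[0]=7, slow++,fast++
slow=1 fast=3: a[fast]=0, fast++
slow=1 fast=4: a[fast]=5≠0 swap→a[1]=5, slow++,fast++
slow=2 fast=5: a[fast]=5≠0 swap→a[2]=5, slow++,fast++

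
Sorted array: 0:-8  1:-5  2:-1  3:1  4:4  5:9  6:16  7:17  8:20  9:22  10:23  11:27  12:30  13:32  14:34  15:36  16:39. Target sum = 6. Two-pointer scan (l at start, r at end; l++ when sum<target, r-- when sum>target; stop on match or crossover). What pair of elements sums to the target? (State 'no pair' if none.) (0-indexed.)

l=0 r=16: -8+39=31 >6, r--
l=0 r=15: -8+36=28 >6, r--
l=0 r=14: -8+34=26 >6, r--
l=0 r=13: -8+32=24 >6, r--
l=0 r=12: -8+30=22 >6, r--
l=0 r=11: -8+27=19 >6, r--
l=0 r=10: -8+23=15 >6, r--
l=0 r=9: -8+22=14 >6, r--
l=0 r=8: -8+20=12 >6, r--
l=0 r=7: -8+17=9 >6, r--
l=0 r=6: -8+16=8 >6, r--
l=0 r=5: -8+9=1 <6, l++
l=1 r=5: -5+9=4 <6, l++
l=2 r=5: -1+9=8 >6, r--
l=2 r=4: -1+4=3 <6, l++
l=3 r=4: 1+4=5 <6, l++

no pair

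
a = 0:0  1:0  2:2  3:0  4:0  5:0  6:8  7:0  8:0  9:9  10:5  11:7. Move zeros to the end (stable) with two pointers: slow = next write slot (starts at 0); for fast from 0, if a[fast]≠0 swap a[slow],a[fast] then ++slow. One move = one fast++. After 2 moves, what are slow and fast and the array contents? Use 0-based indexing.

slow=0 fast=0: a[fast]=0, fast++
slow=0 fast=1: a[fast]=0, fast++

slow=0, fast=2, a=[0, 0, 2, 0, 0, 0, 8, 0, 0, 9, 5, 7]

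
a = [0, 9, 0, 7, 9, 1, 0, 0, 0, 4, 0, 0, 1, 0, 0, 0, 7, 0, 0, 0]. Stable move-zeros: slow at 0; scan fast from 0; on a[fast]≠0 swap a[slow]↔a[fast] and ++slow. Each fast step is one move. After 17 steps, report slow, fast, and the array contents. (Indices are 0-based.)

slow=7, fast=17, a=[9, 7, 9, 1, 4, 1, 7, 0, 0, 0, 0, 0, 0, 0, 0, 0, 0, 0, 0, 0]

(s=0,f=0) a[fast]=0 → fast++
(s=0,f=1) a[fast]=9≠0 swap→a[0]=9 → slow++,fast++
(s=1,f=2) a[fast]=0 → fast++
(s=1,f=3) a[fast]=7≠0 swap→a[1]=7 → slow++,fast++
(s=2,f=4) a[fast]=9≠0 swap→a[2]=9 → slow++,fast++
(s=3,f=5) a[fast]=1≠0 swap→a[3]=1 → slow++,fast++
(s=4,f=6) a[fast]=0 → fast++
(s=4,f=7) a[fast]=0 → fast++
(s=4,f=8) a[fast]=0 → fast++
(s=4,f=9) a[fast]=4≠0 swap→a[4]=4 → slow++,fast++
(s=5,f=10) a[fast]=0 → fast++
(s=5,f=11) a[fast]=0 → fast++
(s=5,f=12) a[fast]=1≠0 swap→a[5]=1 → slow++,fast++
(s=6,f=13) a[fast]=0 → fast++
(s=6,f=14) a[fast]=0 → fast++
(s=6,f=15) a[fast]=0 → fast++
(s=6,f=16) a[fast]=7≠0 swap→a[6]=7 → slow++,fast++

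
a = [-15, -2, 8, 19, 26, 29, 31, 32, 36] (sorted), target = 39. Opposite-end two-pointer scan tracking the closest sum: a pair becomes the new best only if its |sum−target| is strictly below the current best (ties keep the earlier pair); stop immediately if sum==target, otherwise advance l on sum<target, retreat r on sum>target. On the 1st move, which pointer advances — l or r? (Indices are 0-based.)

l

[0,8] -15+36=21 d=18 * → l++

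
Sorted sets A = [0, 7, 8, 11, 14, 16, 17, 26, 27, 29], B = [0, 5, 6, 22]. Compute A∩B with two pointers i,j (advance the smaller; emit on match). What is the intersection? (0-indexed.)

intersection = [0]

i=0 j=0: 0==0 emit, i++,j++
i=1 j=1: 7>5, j++
i=1 j=2: 7>6, j++
i=1 j=3: 7<22, i++
i=2 j=3: 8<22, i++
i=3 j=3: 11<22, i++
i=4 j=3: 14<22, i++
i=5 j=3: 16<22, i++
i=6 j=3: 17<22, i++
i=7 j=3: 26>22, j++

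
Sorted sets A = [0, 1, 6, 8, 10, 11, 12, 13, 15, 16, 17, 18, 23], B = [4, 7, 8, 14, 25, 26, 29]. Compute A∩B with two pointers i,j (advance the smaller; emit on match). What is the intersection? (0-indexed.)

[i=0,j=0] 0<4 → i++
[i=1,j=0] 1<4 → i++
[i=2,j=0] 6>4 → j++
[i=2,j=1] 6<7 → i++
[i=3,j=1] 8>7 → j++
[i=3,j=2] 8==8 emit → i++,j++
[i=4,j=3] 10<14 → i++
[i=5,j=3] 11<14 → i++
[i=6,j=3] 12<14 → i++
[i=7,j=3] 13<14 → i++
[i=8,j=3] 15>14 → j++
[i=8,j=4] 15<25 → i++
[i=9,j=4] 16<25 → i++
[i=10,j=4] 17<25 → i++
[i=11,j=4] 18<25 → i++
[i=12,j=4] 23<25 → i++

intersection = [8]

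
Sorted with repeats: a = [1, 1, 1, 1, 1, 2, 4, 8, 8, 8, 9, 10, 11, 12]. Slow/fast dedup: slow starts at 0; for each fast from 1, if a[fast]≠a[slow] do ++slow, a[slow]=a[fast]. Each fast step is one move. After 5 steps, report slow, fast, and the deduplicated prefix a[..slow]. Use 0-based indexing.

slow=1, fast=6, prefix=[1, 2]

(s=0,f=1) a[fast]=1=a[slow] dup → fast++
(s=0,f=2) a[fast]=1=a[slow] dup → fast++
(s=0,f=3) a[fast]=1=a[slow] dup → fast++
(s=0,f=4) a[fast]=1=a[slow] dup → fast++
(s=0,f=5) a[fast]=2≠a[slow]=1 write a[1]=2 → slow++,fast++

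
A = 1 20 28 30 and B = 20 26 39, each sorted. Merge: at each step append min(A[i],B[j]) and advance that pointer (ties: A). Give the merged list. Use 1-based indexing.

[1, 20, 20, 26, 28, 30, 39]

[i=1,j=1] A[i]=1<=B[j]=20 take 1 → i++
[i=2,j=1] A[i]=20<=B[j]=20 take 20 → i++
[i=3,j=1] A[i]=28>B[j]=20 take 20 → j++
[i=3,j=2] A[i]=28>B[j]=26 take 26 → j++
[i=3,j=3] A[i]=28<=B[j]=39 take 28 → i++
[i=4,j=3] A[i]=30<=B[j]=39 take 30 → i++
[i=5,j=3] A done, take B[j]=39 → j++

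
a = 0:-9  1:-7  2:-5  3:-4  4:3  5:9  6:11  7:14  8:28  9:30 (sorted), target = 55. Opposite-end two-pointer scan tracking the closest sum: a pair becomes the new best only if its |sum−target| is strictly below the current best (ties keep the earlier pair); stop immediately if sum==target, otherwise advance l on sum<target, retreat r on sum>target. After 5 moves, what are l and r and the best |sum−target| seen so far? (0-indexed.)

l=5, r=9, best |Δ|=22

l=0 r=9: -9+30=21 d=34 *, l++
l=1 r=9: -7+30=23 d=32 *, l++
l=2 r=9: -5+30=25 d=30 *, l++
l=3 r=9: -4+30=26 d=29 *, l++
l=4 r=9: 3+30=33 d=22 *, l++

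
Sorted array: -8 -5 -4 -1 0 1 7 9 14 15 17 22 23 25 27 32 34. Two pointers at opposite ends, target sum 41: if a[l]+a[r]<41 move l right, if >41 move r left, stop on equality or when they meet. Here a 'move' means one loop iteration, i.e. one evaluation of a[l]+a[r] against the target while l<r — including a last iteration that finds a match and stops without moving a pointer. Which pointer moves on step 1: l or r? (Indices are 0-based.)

l

l=0 r=16: -8+34=26 <41, l++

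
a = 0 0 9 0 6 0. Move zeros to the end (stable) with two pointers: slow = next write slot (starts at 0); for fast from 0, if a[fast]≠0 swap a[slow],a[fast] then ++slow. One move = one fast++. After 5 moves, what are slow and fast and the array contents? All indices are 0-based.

slow=2, fast=5, a=[9, 6, 0, 0, 0, 0]

slow=0 fast=0: a[fast]=0, fast++
slow=0 fast=1: a[fast]=0, fast++
slow=0 fast=2: a[fast]=9≠0 swap→a[0]=9, slow++,fast++
slow=1 fast=3: a[fast]=0, fast++
slow=1 fast=4: a[fast]=6≠0 swap→a[1]=6, slow++,fast++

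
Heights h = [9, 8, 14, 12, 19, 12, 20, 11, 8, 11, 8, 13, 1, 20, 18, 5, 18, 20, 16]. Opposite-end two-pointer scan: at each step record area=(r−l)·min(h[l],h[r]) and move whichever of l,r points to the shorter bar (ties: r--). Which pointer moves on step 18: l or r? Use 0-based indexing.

r

[0,18] min(9,16)*18=162 best=162 * → l++
[1,18] min(8,16)*17=136 best=162 → l++
[2,18] min(14,16)*16=224 best=224 * → l++
[3,18] min(12,16)*15=180 best=224 → l++
[4,18] min(19,16)*14=224 best=224 → r--
[4,17] min(19,20)*13=247 best=247 * → l++
[5,17] min(12,20)*12=144 best=247 → l++
[6,17] min(20,20)*11=220 best=247 → r--
[6,16] min(20,18)*10=180 best=247 → r--
[6,15] min(20,5)*9=45 best=247 → r--
[6,14] min(20,18)*8=144 best=247 → r--
[6,13] min(20,20)*7=140 best=247 → r--
[6,12] min(20,1)*6=6 best=247 → r--
[6,11] min(20,13)*5=65 best=247 → r--
[6,10] min(20,8)*4=32 best=247 → r--
[6,9] min(20,11)*3=33 best=247 → r--
[6,8] min(20,8)*2=16 best=247 → r--
[6,7] min(20,11)*1=11 best=247 → r--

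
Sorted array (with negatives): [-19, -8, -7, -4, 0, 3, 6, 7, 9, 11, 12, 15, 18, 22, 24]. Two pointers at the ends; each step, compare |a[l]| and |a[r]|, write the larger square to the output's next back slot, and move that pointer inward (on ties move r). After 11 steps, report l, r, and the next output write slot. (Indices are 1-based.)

[1,15] |-19|<=|24| out[15]=576 → r--
[1,14] |-19|<=|22| out[14]=484 → r--
[1,13] |-19|>|18| out[13]=361 → l++
[2,13] |-8|<=|18| out[12]=324 → r--
[2,12] |-8|<=|15| out[11]=225 → r--
[2,11] |-8|<=|12| out[10]=144 → r--
[2,10] |-8|<=|11| out[9]=121 → r--
[2,9] |-8|<=|9| out[8]=81 → r--
[2,8] |-8|>|7| out[7]=64 → l++
[3,8] |-7|<=|7| out[6]=49 → r--
[3,7] |-7|>|6| out[5]=49 → l++

l=4, r=7, next write slot=4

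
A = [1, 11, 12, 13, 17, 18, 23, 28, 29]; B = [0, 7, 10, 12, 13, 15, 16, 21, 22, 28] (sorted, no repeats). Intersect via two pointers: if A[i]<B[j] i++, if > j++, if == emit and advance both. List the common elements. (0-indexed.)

[i=0,j=0] 1>0 → j++
[i=0,j=1] 1<7 → i++
[i=1,j=1] 11>7 → j++
[i=1,j=2] 11>10 → j++
[i=1,j=3] 11<12 → i++
[i=2,j=3] 12==12 emit → i++,j++
[i=3,j=4] 13==13 emit → i++,j++
[i=4,j=5] 17>15 → j++
[i=4,j=6] 17>16 → j++
[i=4,j=7] 17<21 → i++
[i=5,j=7] 18<21 → i++
[i=6,j=7] 23>21 → j++
[i=6,j=8] 23>22 → j++
[i=6,j=9] 23<28 → i++
[i=7,j=9] 28==28 emit → i++,j++

intersection = [12, 13, 28]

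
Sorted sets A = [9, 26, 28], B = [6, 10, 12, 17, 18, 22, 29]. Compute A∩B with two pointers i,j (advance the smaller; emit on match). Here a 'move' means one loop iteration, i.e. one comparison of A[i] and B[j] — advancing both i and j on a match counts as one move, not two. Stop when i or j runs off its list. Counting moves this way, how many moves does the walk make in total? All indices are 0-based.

9 moves

i=0 j=0: 9>6, j++
i=0 j=1: 9<10, i++
i=1 j=1: 26>10, j++
i=1 j=2: 26>12, j++
i=1 j=3: 26>17, j++
i=1 j=4: 26>18, j++
i=1 j=5: 26>22, j++
i=1 j=6: 26<29, i++
i=2 j=6: 28<29, i++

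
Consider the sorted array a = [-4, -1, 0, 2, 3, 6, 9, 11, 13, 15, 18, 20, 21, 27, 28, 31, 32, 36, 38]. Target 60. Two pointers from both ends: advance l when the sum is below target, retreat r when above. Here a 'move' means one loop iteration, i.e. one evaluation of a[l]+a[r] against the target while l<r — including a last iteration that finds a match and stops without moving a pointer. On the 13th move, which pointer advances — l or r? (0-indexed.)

[0,18] -4+38=34 <60 → l++
[1,18] -1+38=37 <60 → l++
[2,18] 0+38=38 <60 → l++
[3,18] 2+38=40 <60 → l++
[4,18] 3+38=41 <60 → l++
[5,18] 6+38=44 <60 → l++
[6,18] 9+38=47 <60 → l++
[7,18] 11+38=49 <60 → l++
[8,18] 13+38=51 <60 → l++
[9,18] 15+38=53 <60 → l++
[10,18] 18+38=56 <60 → l++
[11,18] 20+38=58 <60 → l++
[12,18] 21+38=59 <60 → l++

l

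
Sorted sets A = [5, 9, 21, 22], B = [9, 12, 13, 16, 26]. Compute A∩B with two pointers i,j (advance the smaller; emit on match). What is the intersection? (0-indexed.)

i=0 j=0: 5<9, i++
i=1 j=0: 9==9 emit, i++,j++
i=2 j=1: 21>12, j++
i=2 j=2: 21>13, j++
i=2 j=3: 21>16, j++
i=2 j=4: 21<26, i++
i=3 j=4: 22<26, i++

intersection = [9]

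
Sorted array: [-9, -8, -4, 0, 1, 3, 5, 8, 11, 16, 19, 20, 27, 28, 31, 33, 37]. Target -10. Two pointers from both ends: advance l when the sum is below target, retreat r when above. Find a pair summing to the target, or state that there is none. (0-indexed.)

no pair

[0,16] -9+37=28 >-10 → r--
[0,15] -9+33=24 >-10 → r--
[0,14] -9+31=22 >-10 → r--
[0,13] -9+28=19 >-10 → r--
[0,12] -9+27=18 >-10 → r--
[0,11] -9+20=11 >-10 → r--
[0,10] -9+19=10 >-10 → r--
[0,9] -9+16=7 >-10 → r--
[0,8] -9+11=2 >-10 → r--
[0,7] -9+8=-1 >-10 → r--
[0,6] -9+5=-4 >-10 → r--
[0,5] -9+3=-6 >-10 → r--
[0,4] -9+1=-8 >-10 → r--
[0,3] -9+0=-9 >-10 → r--
[0,2] -9+-4=-13 <-10 → l++
[1,2] -8+-4=-12 <-10 → l++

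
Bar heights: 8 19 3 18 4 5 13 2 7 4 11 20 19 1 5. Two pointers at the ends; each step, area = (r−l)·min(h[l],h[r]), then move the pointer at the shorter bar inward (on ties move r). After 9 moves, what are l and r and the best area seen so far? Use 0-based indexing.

l=6, r=11, best area=209

l=0 r=14: min(8,5)*14=70 best=70 *, r--
l=0 r=13: min(8,1)*13=13 best=70, r--
l=0 r=12: min(8,19)*12=96 best=96 *, l++
l=1 r=12: min(19,19)*11=209 best=209 *, r--
l=1 r=11: min(19,20)*10=190 best=209, l++
l=2 r=11: min(3,20)*9=27 best=209, l++
l=3 r=11: min(18,20)*8=144 best=209, l++
l=4 r=11: min(4,20)*7=28 best=209, l++
l=5 r=11: min(5,20)*6=30 best=209, l++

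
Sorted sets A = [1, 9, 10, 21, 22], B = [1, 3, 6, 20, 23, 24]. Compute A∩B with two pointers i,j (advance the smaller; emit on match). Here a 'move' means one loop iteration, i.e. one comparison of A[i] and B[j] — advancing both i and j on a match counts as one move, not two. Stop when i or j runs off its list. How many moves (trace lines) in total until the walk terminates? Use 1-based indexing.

[i=1,j=1] 1==1 emit → i++,j++
[i=2,j=2] 9>3 → j++
[i=2,j=3] 9>6 → j++
[i=2,j=4] 9<20 → i++
[i=3,j=4] 10<20 → i++
[i=4,j=4] 21>20 → j++
[i=4,j=5] 21<23 → i++
[i=5,j=5] 22<23 → i++

8 moves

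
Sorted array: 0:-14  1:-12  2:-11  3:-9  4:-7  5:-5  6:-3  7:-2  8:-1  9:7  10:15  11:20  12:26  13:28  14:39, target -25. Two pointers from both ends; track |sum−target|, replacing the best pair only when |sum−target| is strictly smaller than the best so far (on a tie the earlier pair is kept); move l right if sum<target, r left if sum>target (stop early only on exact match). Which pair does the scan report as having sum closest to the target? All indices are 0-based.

pair (-14, -11) with sum -25 (|Δ|=0)

l=0 r=14: -14+39=25 d=50 *, r--
l=0 r=13: -14+28=14 d=39 *, r--
l=0 r=12: -14+26=12 d=37 *, r--
l=0 r=11: -14+20=6 d=31 *, r--
l=0 r=10: -14+15=1 d=26 *, r--
l=0 r=9: -14+7=-7 d=18 *, r--
l=0 r=8: -14+-1=-15 d=10 *, r--
l=0 r=7: -14+-2=-16 d=9 *, r--
l=0 r=6: -14+-3=-17 d=8 *, r--
l=0 r=5: -14+-5=-19 d=6 *, r--
l=0 r=4: -14+-7=-21 d=4 *, r--
l=0 r=3: -14+-9=-23 d=2 *, r--
l=0 r=2: -14+-11=-25 d=0 *, stop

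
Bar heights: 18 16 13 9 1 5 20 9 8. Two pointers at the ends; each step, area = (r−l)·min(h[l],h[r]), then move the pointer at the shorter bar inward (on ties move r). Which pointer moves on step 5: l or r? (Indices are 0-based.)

l

[0,8] min(18,8)*8=64 best=64 * → r--
[0,7] min(18,9)*7=63 best=64 → r--
[0,6] min(18,20)*6=108 best=108 * → l++
[1,6] min(16,20)*5=80 best=108 → l++
[2,6] min(13,20)*4=52 best=108 → l++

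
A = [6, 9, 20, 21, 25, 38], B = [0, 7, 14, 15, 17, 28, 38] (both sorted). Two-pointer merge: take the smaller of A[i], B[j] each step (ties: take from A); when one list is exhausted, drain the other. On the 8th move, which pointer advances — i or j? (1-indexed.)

i

i=1 j=1: A[i]=6>B[j]=0 take 0, j++
i=1 j=2: A[i]=6<=B[j]=7 take 6, i++
i=2 j=2: A[i]=9>B[j]=7 take 7, j++
i=2 j=3: A[i]=9<=B[j]=14 take 9, i++
i=3 j=3: A[i]=20>B[j]=14 take 14, j++
i=3 j=4: A[i]=20>B[j]=15 take 15, j++
i=3 j=5: A[i]=20>B[j]=17 take 17, j++
i=3 j=6: A[i]=20<=B[j]=28 take 20, i++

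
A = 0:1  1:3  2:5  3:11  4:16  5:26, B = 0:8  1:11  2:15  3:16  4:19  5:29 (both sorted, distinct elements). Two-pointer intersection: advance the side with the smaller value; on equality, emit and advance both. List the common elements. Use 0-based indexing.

intersection = [11, 16]

[i=0,j=0] 1<8 → i++
[i=1,j=0] 3<8 → i++
[i=2,j=0] 5<8 → i++
[i=3,j=0] 11>8 → j++
[i=3,j=1] 11==11 emit → i++,j++
[i=4,j=2] 16>15 → j++
[i=4,j=3] 16==16 emit → i++,j++
[i=5,j=4] 26>19 → j++
[i=5,j=5] 26<29 → i++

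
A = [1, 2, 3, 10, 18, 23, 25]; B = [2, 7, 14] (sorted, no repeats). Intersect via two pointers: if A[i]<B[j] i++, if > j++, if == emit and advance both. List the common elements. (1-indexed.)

i=1 j=1: 1<2, i++
i=2 j=1: 2==2 emit, i++,j++
i=3 j=2: 3<7, i++
i=4 j=2: 10>7, j++
i=4 j=3: 10<14, i++
i=5 j=3: 18>14, j++

intersection = [2]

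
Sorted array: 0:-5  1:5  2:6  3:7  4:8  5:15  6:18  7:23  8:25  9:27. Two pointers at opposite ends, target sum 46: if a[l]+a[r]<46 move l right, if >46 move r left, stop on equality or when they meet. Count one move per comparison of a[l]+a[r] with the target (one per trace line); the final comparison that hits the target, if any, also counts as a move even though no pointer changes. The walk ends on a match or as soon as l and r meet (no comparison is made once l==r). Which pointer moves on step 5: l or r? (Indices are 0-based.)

l

l=0 r=9: -5+27=22 <46, l++
l=1 r=9: 5+27=32 <46, l++
l=2 r=9: 6+27=33 <46, l++
l=3 r=9: 7+27=34 <46, l++
l=4 r=9: 8+27=35 <46, l++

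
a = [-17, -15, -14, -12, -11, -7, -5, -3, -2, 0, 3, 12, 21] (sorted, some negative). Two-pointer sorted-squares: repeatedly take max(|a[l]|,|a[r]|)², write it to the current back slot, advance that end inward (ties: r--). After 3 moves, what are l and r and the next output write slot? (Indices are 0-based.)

[0,12] |-17|<=|21| out[12]=441 → r--
[0,11] |-17|>|12| out[11]=289 → l++
[1,11] |-15|>|12| out[10]=225 → l++

l=2, r=11, next write slot=9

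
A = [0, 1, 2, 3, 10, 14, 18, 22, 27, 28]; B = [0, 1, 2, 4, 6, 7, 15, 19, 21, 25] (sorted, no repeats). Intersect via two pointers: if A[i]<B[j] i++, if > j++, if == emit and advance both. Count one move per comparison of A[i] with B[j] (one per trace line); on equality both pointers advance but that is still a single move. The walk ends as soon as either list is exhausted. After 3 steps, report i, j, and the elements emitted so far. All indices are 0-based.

i=3, j=3, emitted=[0, 1, 2]

i=0 j=0: 0==0 emit, i++,j++
i=1 j=1: 1==1 emit, i++,j++
i=2 j=2: 2==2 emit, i++,j++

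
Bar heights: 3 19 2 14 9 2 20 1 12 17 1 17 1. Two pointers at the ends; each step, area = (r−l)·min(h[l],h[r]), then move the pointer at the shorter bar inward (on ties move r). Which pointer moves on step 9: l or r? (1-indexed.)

l

l=1 r=13: min(3,1)*12=12 best=12 *, r--
l=1 r=12: min(3,17)*11=33 best=33 *, l++
l=2 r=12: min(19,17)*10=170 best=170 *, r--
l=2 r=11: min(19,1)*9=9 best=170, r--
l=2 r=10: min(19,17)*8=136 best=170, r--
l=2 r=9: min(19,12)*7=84 best=170, r--
l=2 r=8: min(19,1)*6=6 best=170, r--
l=2 r=7: min(19,20)*5=95 best=170, l++
l=3 r=7: min(2,20)*4=8 best=170, l++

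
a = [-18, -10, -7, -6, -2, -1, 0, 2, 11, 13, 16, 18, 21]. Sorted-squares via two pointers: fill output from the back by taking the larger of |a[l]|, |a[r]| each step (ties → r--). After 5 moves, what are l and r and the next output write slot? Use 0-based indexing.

l=1, r=8, next write slot=7

[0,12] |-18|<=|21| out[12]=441 → r--
[0,11] |-18|<=|18| out[11]=324 → r--
[0,10] |-18|>|16| out[10]=324 → l++
[1,10] |-10|<=|16| out[9]=256 → r--
[1,9] |-10|<=|13| out[8]=169 → r--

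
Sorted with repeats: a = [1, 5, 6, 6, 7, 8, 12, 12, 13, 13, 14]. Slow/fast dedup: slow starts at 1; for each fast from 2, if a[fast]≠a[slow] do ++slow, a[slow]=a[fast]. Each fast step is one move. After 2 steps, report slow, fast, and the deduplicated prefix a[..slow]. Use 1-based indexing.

slow=3, fast=4, prefix=[1, 5, 6]

(s=1,f=2) a[fast]=5≠a[slow]=1 write a[2]=5 → slow++,fast++
(s=2,f=3) a[fast]=6≠a[slow]=5 write a[3]=6 → slow++,fast++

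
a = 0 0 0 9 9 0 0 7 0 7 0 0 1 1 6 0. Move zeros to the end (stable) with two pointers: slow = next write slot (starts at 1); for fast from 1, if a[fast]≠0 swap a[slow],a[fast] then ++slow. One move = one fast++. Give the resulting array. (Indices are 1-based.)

[9, 9, 7, 7, 1, 1, 6, 0, 0, 0, 0, 0, 0, 0, 0, 0]

(s=1,f=1) a[fast]=0 → fast++
(s=1,f=2) a[fast]=0 → fast++
(s=1,f=3) a[fast]=0 → fast++
(s=1,f=4) a[fast]=9≠0 swap→a[1]=9 → slow++,fast++
(s=2,f=5) a[fast]=9≠0 swap→a[2]=9 → slow++,fast++
(s=3,f=6) a[fast]=0 → fast++
(s=3,f=7) a[fast]=0 → fast++
(s=3,f=8) a[fast]=7≠0 swap→a[3]=7 → slow++,fast++
(s=4,f=9) a[fast]=0 → fast++
(s=4,f=10) a[fast]=7≠0 swap→a[4]=7 → slow++,fast++
(s=5,f=11) a[fast]=0 → fast++
(s=5,f=12) a[fast]=0 → fast++
(s=5,f=13) a[fast]=1≠0 swap→a[5]=1 → slow++,fast++
(s=6,f=14) a[fast]=1≠0 swap→a[6]=1 → slow++,fast++
(s=7,f=15) a[fast]=6≠0 swap→a[7]=6 → slow++,fast++
(s=8,f=16) a[fast]=0 → fast++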